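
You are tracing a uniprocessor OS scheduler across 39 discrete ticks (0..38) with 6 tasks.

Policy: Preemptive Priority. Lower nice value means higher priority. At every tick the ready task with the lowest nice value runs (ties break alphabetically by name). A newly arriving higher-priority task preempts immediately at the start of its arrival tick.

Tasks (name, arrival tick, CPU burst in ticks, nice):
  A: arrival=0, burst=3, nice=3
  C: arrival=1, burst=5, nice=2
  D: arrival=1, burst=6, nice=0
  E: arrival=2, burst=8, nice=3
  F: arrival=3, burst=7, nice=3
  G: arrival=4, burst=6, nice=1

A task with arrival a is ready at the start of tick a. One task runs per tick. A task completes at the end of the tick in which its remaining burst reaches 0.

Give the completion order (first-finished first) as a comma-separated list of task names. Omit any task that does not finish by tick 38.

t=0: ready={A} → run A
t=1: ready={A,C,D} → run D
t=2: ready={A,C,D,E} → run D
t=3: ready={A,C,D,E,F} → run D
t=4: ready={A,C,D,E,F,G} → run D
t=5: ready={A,C,D,E,F,G} → run D
t=6: ready={A,C,D,E,F,G} → run D
t=7: ready={A,C,E,F,G} → run G
t=8: ready={A,C,E,F,G} → run G
t=9: ready={A,C,E,F,G} → run G
t=10: ready={A,C,E,F,G} → run G
t=11: ready={A,C,E,F,G} → run G
t=12: ready={A,C,E,F,G} → run G
t=13: ready={A,C,E,F} → run C
t=14: ready={A,C,E,F} → run C
t=15: ready={A,C,E,F} → run C
t=16: ready={A,C,E,F} → run C
t=17: ready={A,C,E,F} → run C
t=18: ready={A,E,F} → run A
t=19: ready={A,E,F} → run A
t=20: ready={E,F} → run E
t=21: ready={E,F} → run E
t=22: ready={E,F} → run E
t=23: ready={E,F} → run E
t=24: ready={E,F} → run E
t=25: ready={E,F} → run E
t=26: ready={E,F} → run E
t=27: ready={E,F} → run E
t=28: ready={F} → run F
t=29: ready={F} → run F
t=30: ready={F} → run F
t=31: ready={F} → run F
t=32: ready={F} → run F
t=33: ready={F} → run F
t=34: ready={F} → run F
t=35: (idle)
t=36: (idle)
t=37: (idle)
t=38: (idle)

completion order = D, G, C, A, E, F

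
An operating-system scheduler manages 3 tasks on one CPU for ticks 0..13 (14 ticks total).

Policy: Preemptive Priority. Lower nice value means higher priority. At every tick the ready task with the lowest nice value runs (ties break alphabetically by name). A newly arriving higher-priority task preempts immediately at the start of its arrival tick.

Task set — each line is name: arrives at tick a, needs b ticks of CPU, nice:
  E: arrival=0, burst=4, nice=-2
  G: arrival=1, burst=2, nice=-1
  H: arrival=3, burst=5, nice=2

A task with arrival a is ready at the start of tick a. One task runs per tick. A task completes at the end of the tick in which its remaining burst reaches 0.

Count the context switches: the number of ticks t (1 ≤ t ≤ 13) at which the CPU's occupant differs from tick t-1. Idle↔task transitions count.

t=0: ready={E} → run E
t=1: ready={E,G} → run E
t=2: ready={E,G} → run E
t=3: ready={E,G,H} → run E
t=4: ready={G,H} → run G
t=5: ready={G,H} → run G
t=6: ready={H} → run H
t=7: ready={H} → run H
t=8: ready={H} → run H
t=9: ready={H} → run H
t=10: ready={H} → run H
t=11: (idle)
t=12: (idle)
t=13: (idle)

context switches = 3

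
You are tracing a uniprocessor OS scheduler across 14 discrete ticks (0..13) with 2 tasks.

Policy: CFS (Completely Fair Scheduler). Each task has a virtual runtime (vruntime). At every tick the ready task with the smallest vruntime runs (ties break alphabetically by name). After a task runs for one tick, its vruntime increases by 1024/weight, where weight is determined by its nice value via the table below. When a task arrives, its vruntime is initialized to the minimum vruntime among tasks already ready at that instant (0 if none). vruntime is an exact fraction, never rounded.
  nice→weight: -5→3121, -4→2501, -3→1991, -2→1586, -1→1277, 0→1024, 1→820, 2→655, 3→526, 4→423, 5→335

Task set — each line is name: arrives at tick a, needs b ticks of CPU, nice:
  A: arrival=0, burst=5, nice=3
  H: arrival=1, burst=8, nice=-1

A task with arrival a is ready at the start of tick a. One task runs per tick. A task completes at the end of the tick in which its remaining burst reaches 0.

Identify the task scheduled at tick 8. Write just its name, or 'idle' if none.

t=0: vr[A=0] → run A
t=1: vr[A=512/263 H=512/263] → run A
t=2: vr[A=1024/263 H=512/263] → run H
t=3: vr[A=1024/263 H=923136/335851] → run H
t=4: vr[A=1024/263 H=1192448/335851] → run H
t=5: vr[A=1024/263 H=1461760/335851] → run A
t=6: vr[A=1536/263 H=1461760/335851] → run H
t=7: vr[A=1536/263 H=1731072/335851] → run H
t=8: vr[A=1536/263 H=2000384/335851] → run A
t=9: vr[A=2048/263 H=2000384/335851] → run H
t=10: vr[A=2048/263 H=2269696/335851] → run H
t=11: vr[A=2048/263 H=2539008/335851] → run H
t=12: vr[A=2048/263] → run A
t=13: (idle)

running at tick 8 = A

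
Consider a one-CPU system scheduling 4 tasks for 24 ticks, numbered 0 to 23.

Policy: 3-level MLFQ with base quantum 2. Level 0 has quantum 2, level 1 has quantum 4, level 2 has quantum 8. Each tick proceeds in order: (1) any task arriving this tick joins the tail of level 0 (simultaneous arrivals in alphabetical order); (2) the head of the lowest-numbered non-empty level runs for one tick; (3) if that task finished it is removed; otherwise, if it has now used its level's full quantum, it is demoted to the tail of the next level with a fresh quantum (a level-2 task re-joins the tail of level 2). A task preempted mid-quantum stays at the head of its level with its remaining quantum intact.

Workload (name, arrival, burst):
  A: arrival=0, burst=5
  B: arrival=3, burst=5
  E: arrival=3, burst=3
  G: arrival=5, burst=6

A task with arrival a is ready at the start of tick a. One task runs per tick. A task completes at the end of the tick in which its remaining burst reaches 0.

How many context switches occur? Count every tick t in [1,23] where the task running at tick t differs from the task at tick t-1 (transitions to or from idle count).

t=0: L0/L1/L2 = A/-/- → run A
t=1: L0/L1/L2 = A/-/- → run A
t=2: L0/L1/L2 = -/A/- → run A
t=3: L0/L1/L2 = BE/A/- → run B
t=4: L0/L1/L2 = BE/A/- → run B
t=5: L0/L1/L2 = EG/AB/- → run E
t=6: L0/L1/L2 = EG/AB/- → run E
t=7: L0/L1/L2 = G/ABE/- → run G
t=8: L0/L1/L2 = G/ABE/- → run G
t=9: L0/L1/L2 = -/ABEG/- → run A
t=10: L0/L1/L2 = -/ABEG/- → run A
t=11: L0/L1/L2 = -/BEG/- → run B
t=12: L0/L1/L2 = -/BEG/- → run B
t=13: L0/L1/L2 = -/BEG/- → run B
t=14: L0/L1/L2 = -/EG/- → run E
t=15: L0/L1/L2 = -/G/- → run G
t=16: L0/L1/L2 = -/G/- → run G
t=17: L0/L1/L2 = -/G/- → run G
t=18: L0/L1/L2 = -/G/- → run G
t=19: (idle)
t=20: (idle)
t=21: (idle)
t=22: (idle)
t=23: (idle)

context switches = 8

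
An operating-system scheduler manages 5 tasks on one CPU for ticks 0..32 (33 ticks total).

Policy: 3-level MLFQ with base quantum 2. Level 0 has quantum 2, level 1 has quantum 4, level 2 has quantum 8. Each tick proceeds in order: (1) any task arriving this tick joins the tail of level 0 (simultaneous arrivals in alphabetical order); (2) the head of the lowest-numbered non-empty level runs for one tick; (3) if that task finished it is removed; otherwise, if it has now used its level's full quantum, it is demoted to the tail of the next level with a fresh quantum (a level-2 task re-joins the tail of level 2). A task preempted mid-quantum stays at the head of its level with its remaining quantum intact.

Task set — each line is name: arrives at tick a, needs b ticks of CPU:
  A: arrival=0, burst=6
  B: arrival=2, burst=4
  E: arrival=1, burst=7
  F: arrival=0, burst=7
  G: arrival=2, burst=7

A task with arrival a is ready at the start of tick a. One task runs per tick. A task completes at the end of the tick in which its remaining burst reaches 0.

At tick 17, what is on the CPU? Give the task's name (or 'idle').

t=0: L0/L1/L2 = AF/-/- → run A
t=1: L0/L1/L2 = AFE/-/- → run A
t=2: L0/L1/L2 = FEBG/A/- → run F
t=3: L0/L1/L2 = FEBG/A/- → run F
t=4: L0/L1/L2 = EBG/AF/- → run E
t=5: L0/L1/L2 = EBG/AF/- → run E
t=6: L0/L1/L2 = BG/AFE/- → run B
t=7: L0/L1/L2 = BG/AFE/- → run B
t=8: L0/L1/L2 = G/AFEB/- → run G
t=9: L0/L1/L2 = G/AFEB/- → run G
t=10: L0/L1/L2 = -/AFEBG/- → run A
t=11: L0/L1/L2 = -/AFEBG/- → run A
t=12: L0/L1/L2 = -/AFEBG/- → run A
t=13: L0/L1/L2 = -/AFEBG/- → run A
t=14: L0/L1/L2 = -/FEBG/- → run F
t=15: L0/L1/L2 = -/FEBG/- → run F
t=16: L0/L1/L2 = -/FEBG/- → run F
t=17: L0/L1/L2 = -/FEBG/- → run F
t=18: L0/L1/L2 = -/EBG/F → run E
t=19: L0/L1/L2 = -/EBG/F → run E
t=20: L0/L1/L2 = -/EBG/F → run E
t=21: L0/L1/L2 = -/EBG/F → run E
t=22: L0/L1/L2 = -/BG/FE → run B
t=23: L0/L1/L2 = -/BG/FE → run B
t=24: L0/L1/L2 = -/G/FE → run G
t=25: L0/L1/L2 = -/G/FE → run G
t=26: L0/L1/L2 = -/G/FE → run G
t=27: L0/L1/L2 = -/G/FE → run G
t=28: L0/L1/L2 = -/-/FEG → run F
t=29: L0/L1/L2 = -/-/EG → run E
t=30: L0/L1/L2 = -/-/G → run G
t=31: (idle)
t=32: (idle)

running at tick 17 = F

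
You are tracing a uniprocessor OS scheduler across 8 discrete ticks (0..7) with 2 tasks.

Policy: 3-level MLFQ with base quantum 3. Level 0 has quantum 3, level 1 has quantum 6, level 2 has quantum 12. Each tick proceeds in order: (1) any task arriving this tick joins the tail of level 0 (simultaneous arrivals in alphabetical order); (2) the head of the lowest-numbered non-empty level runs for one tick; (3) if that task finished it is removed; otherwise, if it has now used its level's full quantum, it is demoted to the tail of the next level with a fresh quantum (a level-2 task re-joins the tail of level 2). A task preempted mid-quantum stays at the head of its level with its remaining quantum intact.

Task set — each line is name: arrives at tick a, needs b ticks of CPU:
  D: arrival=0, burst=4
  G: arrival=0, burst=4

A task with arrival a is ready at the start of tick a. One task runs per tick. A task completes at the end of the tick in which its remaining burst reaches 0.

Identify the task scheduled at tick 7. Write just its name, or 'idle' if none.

running at tick 7 = G

t=0: L0/L1/L2 = DG/-/- → run D
t=1: L0/L1/L2 = DG/-/- → run D
t=2: L0/L1/L2 = DG/-/- → run D
t=3: L0/L1/L2 = G/D/- → run G
t=4: L0/L1/L2 = G/D/- → run G
t=5: L0/L1/L2 = G/D/- → run G
t=6: L0/L1/L2 = -/DG/- → run D
t=7: L0/L1/L2 = -/G/- → run G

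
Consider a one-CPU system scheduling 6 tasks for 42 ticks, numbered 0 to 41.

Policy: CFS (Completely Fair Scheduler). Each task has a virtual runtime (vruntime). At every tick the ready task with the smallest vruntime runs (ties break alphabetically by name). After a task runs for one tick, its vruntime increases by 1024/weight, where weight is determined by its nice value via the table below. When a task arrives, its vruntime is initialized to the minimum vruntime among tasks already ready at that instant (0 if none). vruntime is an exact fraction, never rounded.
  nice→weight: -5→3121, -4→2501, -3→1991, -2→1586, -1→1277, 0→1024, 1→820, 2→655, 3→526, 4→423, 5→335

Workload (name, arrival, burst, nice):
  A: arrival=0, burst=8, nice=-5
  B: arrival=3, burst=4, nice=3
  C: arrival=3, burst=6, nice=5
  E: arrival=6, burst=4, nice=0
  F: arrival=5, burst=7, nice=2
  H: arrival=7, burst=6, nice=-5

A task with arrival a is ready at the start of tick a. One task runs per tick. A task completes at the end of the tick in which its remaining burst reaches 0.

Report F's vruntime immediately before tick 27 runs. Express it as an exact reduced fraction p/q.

t=0: vr[A=0] → run A
t=1: vr[A=1024/3121] → run A
t=2: vr[A=2048/3121] → run A
t=3: vr[A=3072/3121 B=3072/3121 C=3072/3121] → run A
t=4: vr[A=4096/3121 B=3072/3121 C=3072/3121] → run B
t=5: vr[A=4096/3121 B=2405888/820823 C=3072/3121 F=3072/3121] → run C
t=6: vr[A=4096/3121 B=2405888/820823 C=4225024/1045535 E=3072/3121 F=3072/3121] → run E
t=7: vr[A=4096/3121 B=2405888/820823 C=4225024/1045535 E=6193/3121 F=3072/3121 H=3072/3121] → run F
t=8: vr[A=4096/3121 B=2405888/820823 C=4225024/1045535 E=6193/3121 F=5208064/2044255 H=3072/3121] → run H
t=9: vr[A=4096/3121 B=2405888/820823 C=4225024/1045535 E=6193/3121 F=5208064/2044255 H=4096/3121] → run A
t=10: vr[A=5120/3121 B=2405888/820823 C=4225024/1045535 E=6193/3121 F=5208064/2044255 H=4096/3121] → run H
t=11: vr[A=5120/3121 B=2405888/820823 C=4225024/1045535 E=6193/3121 F=5208064/2044255 H=5120/3121] → run A
t=12: vr[A=6144/3121 B=2405888/820823 C=4225024/1045535 E=6193/3121 F=5208064/2044255 H=5120/3121] → run H
t=13: vr[A=6144/3121 B=2405888/820823 C=4225024/1045535 E=6193/3121 F=5208064/2044255 H=6144/3121] → run A
t=14: vr[A=7168/3121 B=2405888/820823 C=4225024/1045535 E=6193/3121 F=5208064/2044255 H=6144/3121] → run H
t=15: vr[A=7168/3121 B=2405888/820823 C=4225024/1045535 E=6193/3121 F=5208064/2044255 H=7168/3121] → run E
t=16: vr[A=7168/3121 B=2405888/820823 C=4225024/1045535 E=9314/3121 F=5208064/2044255 H=7168/3121] → run A
t=17: vr[B=2405888/820823 C=4225024/1045535 E=9314/3121 F=5208064/2044255 H=7168/3121] → run H
t=18: vr[B=2405888/820823 C=4225024/1045535 E=9314/3121 F=5208064/2044255 H=8192/3121] → run F
t=19: vr[B=2405888/820823 C=4225024/1045535 E=9314/3121 F=8403968/2044255 H=8192/3121] → run H
t=20: vr[B=2405888/820823 C=4225024/1045535 E=9314/3121 F=8403968/2044255] → run B
t=21: vr[B=4003840/820823 C=4225024/1045535 E=9314/3121 F=8403968/2044255] → run E
t=22: vr[B=4003840/820823 C=4225024/1045535 E=12435/3121 F=8403968/2044255] → run E
t=23: vr[B=4003840/820823 C=4225024/1045535 F=8403968/2044255] → run C
t=24: vr[B=4003840/820823 C=7420928/1045535 F=8403968/2044255] → run F
t=25: vr[B=4003840/820823 C=7420928/1045535 F=11599872/2044255] → run B
t=26: vr[B=5601792/820823 C=7420928/1045535 F=11599872/2044255] → run F
t=27: vr[B=5601792/820823 C=7420928/1045535 F=14795776/2044255] → run B
t=28: vr[C=7420928/1045535 F=14795776/2044255] → run C
t=29: vr[C=10616832/1045535 F=14795776/2044255] → run F
t=30: vr[C=10616832/1045535 F=3598336/408851] → run F
t=31: vr[C=10616832/1045535 F=21187584/2044255] → run C
t=32: vr[C=13812736/1045535 F=21187584/2044255] → run F
t=33: vr[C=13812736/1045535] → run C
t=34: vr[C=3401728/209107] → run C
t=35: (idle)
t=36: (idle)
t=37: (idle)
t=38: (idle)
t=39: (idle)
t=40: (idle)
t=41: (idle)

vruntime(F, start of tick 27) = 14795776/2044255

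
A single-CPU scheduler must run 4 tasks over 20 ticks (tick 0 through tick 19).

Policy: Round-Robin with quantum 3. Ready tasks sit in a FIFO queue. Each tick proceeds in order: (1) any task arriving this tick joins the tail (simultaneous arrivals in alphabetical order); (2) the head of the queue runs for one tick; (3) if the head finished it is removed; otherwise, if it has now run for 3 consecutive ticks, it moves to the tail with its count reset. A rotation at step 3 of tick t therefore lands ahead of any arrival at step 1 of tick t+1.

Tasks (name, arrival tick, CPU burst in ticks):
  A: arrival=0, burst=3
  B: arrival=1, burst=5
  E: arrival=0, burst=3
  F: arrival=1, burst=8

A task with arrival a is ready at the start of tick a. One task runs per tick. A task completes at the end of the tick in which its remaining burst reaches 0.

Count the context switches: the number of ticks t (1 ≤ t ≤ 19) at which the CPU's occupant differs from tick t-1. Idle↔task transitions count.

t=0: queue=[A,E] q_used=0 → run A
t=1: queue=[A,E,B,F] q_used=1 → run A
t=2: queue=[A,E,B,F] q_used=2 → run A
t=3: queue=[E,B,F] q_used=0 → run E
t=4: queue=[E,B,F] q_used=1 → run E
t=5: queue=[E,B,F] q_used=2 → run E
t=6: queue=[B,F] q_used=0 → run B
t=7: queue=[B,F] q_used=1 → run B
t=8: queue=[B,F] q_used=2 → run B
t=9: queue=[F,B] q_used=0 → run F
t=10: queue=[F,B] q_used=1 → run F
t=11: queue=[F,B] q_used=2 → run F
t=12: queue=[B,F] q_used=0 → run B
t=13: queue=[B,F] q_used=1 → run B
t=14: queue=[F] q_used=0 → run F
t=15: queue=[F] q_used=1 → run F
t=16: queue=[F] q_used=2 → run F
t=17: queue=[F] q_used=0 → run F
t=18: queue=[F] q_used=1 → run F
t=19: (idle)

context switches = 6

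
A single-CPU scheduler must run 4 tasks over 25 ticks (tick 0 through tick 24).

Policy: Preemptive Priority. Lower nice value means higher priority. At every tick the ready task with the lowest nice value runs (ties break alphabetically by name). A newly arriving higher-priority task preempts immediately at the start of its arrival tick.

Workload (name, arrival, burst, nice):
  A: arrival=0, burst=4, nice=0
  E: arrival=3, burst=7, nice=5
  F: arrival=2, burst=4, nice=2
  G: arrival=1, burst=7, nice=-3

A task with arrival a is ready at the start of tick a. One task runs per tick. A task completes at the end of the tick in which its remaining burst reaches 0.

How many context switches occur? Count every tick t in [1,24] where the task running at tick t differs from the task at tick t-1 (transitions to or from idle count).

t=0: ready={A} → run A
t=1: ready={A,G} → run G
t=2: ready={A,F,G} → run G
t=3: ready={A,E,F,G} → run G
t=4: ready={A,E,F,G} → run G
t=5: ready={A,E,F,G} → run G
t=6: ready={A,E,F,G} → run G
t=7: ready={A,E,F,G} → run G
t=8: ready={A,E,F} → run A
t=9: ready={A,E,F} → run A
t=10: ready={A,E,F} → run A
t=11: ready={E,F} → run F
t=12: ready={E,F} → run F
t=13: ready={E,F} → run F
t=14: ready={E,F} → run F
t=15: ready={E} → run E
t=16: ready={E} → run E
t=17: ready={E} → run E
t=18: ready={E} → run E
t=19: ready={E} → run E
t=20: ready={E} → run E
t=21: ready={E} → run E
t=22: (idle)
t=23: (idle)
t=24: (idle)

context switches = 5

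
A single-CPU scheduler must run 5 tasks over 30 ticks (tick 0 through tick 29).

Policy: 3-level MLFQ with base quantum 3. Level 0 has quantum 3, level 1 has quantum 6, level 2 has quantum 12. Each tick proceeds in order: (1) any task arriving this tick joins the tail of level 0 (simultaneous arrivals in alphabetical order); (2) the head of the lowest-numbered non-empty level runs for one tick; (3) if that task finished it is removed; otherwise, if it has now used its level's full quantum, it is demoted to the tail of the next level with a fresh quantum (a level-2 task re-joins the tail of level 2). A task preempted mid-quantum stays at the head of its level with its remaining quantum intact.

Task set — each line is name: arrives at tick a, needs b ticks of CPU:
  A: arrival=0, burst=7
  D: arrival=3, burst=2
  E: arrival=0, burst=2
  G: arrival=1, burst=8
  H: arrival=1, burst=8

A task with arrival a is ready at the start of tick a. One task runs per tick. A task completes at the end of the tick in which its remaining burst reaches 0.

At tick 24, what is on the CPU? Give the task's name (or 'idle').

t=0: L0/L1/L2 = AE/-/- → run A
t=1: L0/L1/L2 = AEGH/-/- → run A
t=2: L0/L1/L2 = AEGH/-/- → run A
t=3: L0/L1/L2 = EGHD/A/- → run E
t=4: L0/L1/L2 = EGHD/A/- → run E
t=5: L0/L1/L2 = GHD/A/- → run G
t=6: L0/L1/L2 = GHD/A/- → run G
t=7: L0/L1/L2 = GHD/A/- → run G
t=8: L0/L1/L2 = HD/AG/- → run H
t=9: L0/L1/L2 = HD/AG/- → run H
t=10: L0/L1/L2 = HD/AG/- → run H
t=11: L0/L1/L2 = D/AGH/- → run D
t=12: L0/L1/L2 = D/AGH/- → run D
t=13: L0/L1/L2 = -/AGH/- → run A
t=14: L0/L1/L2 = -/AGH/- → run A
t=15: L0/L1/L2 = -/AGH/- → run A
t=16: L0/L1/L2 = -/AGH/- → run A
t=17: L0/L1/L2 = -/GH/- → run G
t=18: L0/L1/L2 = -/GH/- → run G
t=19: L0/L1/L2 = -/GH/- → run G
t=20: L0/L1/L2 = -/GH/- → run G
t=21: L0/L1/L2 = -/GH/- → run G
t=22: L0/L1/L2 = -/H/- → run H
t=23: L0/L1/L2 = -/H/- → run H
t=24: L0/L1/L2 = -/H/- → run H
t=25: L0/L1/L2 = -/H/- → run H
t=26: L0/L1/L2 = -/H/- → run H
t=27: (idle)
t=28: (idle)
t=29: (idle)

running at tick 24 = H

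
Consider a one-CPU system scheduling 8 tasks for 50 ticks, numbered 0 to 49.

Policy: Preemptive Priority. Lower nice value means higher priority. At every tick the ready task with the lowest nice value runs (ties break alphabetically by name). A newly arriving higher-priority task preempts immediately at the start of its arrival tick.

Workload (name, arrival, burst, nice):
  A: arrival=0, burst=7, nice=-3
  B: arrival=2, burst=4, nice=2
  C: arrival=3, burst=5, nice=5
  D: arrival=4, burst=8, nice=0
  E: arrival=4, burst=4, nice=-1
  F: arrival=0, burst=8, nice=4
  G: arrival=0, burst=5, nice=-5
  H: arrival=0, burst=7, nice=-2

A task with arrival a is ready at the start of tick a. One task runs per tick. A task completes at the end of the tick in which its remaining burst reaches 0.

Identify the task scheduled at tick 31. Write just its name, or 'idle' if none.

t=0: ready={A,F,G,H} → run G
t=1: ready={A,F,G,H} → run G
t=2: ready={A,B,F,G,H} → run G
t=3: ready={A,B,C,F,G,H} → run G
t=4: ready={A,B,C,D,E,F,G,H} → run G
t=5: ready={A,B,C,D,E,F,H} → run A
t=6: ready={A,B,C,D,E,F,H} → run A
t=7: ready={A,B,C,D,E,F,H} → run A
t=8: ready={A,B,C,D,E,F,H} → run A
t=9: ready={A,B,C,D,E,F,H} → run A
t=10: ready={A,B,C,D,E,F,H} → run A
t=11: ready={A,B,C,D,E,F,H} → run A
t=12: ready={B,C,D,E,F,H} → run H
t=13: ready={B,C,D,E,F,H} → run H
t=14: ready={B,C,D,E,F,H} → run H
t=15: ready={B,C,D,E,F,H} → run H
t=16: ready={B,C,D,E,F,H} → run H
t=17: ready={B,C,D,E,F,H} → run H
t=18: ready={B,C,D,E,F,H} → run H
t=19: ready={B,C,D,E,F} → run E
t=20: ready={B,C,D,E,F} → run E
t=21: ready={B,C,D,E,F} → run E
t=22: ready={B,C,D,E,F} → run E
t=23: ready={B,C,D,F} → run D
t=24: ready={B,C,D,F} → run D
t=25: ready={B,C,D,F} → run D
t=26: ready={B,C,D,F} → run D
t=27: ready={B,C,D,F} → run D
t=28: ready={B,C,D,F} → run D
t=29: ready={B,C,D,F} → run D
t=30: ready={B,C,D,F} → run D
t=31: ready={B,C,F} → run B
t=32: ready={B,C,F} → run B
t=33: ready={B,C,F} → run B
t=34: ready={B,C,F} → run B
t=35: ready={C,F} → run F
t=36: ready={C,F} → run F
t=37: ready={C,F} → run F
t=38: ready={C,F} → run F
t=39: ready={C,F} → run F
t=40: ready={C,F} → run F
t=41: ready={C,F} → run F
t=42: ready={C,F} → run F
t=43: ready={C} → run C
t=44: ready={C} → run C
t=45: ready={C} → run C
t=46: ready={C} → run C
t=47: ready={C} → run C
t=48: (idle)
t=49: (idle)

running at tick 31 = B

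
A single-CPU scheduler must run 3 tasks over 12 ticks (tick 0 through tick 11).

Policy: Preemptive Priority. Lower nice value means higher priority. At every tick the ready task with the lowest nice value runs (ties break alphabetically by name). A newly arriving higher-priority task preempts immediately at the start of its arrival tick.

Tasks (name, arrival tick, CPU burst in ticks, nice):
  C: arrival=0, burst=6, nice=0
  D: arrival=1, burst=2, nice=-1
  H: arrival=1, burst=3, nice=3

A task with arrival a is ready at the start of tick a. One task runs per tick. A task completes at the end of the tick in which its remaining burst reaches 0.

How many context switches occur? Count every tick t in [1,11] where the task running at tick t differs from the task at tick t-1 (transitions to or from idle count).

t=0: ready={C} → run C
t=1: ready={C,D,H} → run D
t=2: ready={C,D,H} → run D
t=3: ready={C,H} → run C
t=4: ready={C,H} → run C
t=5: ready={C,H} → run C
t=6: ready={C,H} → run C
t=7: ready={C,H} → run C
t=8: ready={H} → run H
t=9: ready={H} → run H
t=10: ready={H} → run H
t=11: (idle)

context switches = 4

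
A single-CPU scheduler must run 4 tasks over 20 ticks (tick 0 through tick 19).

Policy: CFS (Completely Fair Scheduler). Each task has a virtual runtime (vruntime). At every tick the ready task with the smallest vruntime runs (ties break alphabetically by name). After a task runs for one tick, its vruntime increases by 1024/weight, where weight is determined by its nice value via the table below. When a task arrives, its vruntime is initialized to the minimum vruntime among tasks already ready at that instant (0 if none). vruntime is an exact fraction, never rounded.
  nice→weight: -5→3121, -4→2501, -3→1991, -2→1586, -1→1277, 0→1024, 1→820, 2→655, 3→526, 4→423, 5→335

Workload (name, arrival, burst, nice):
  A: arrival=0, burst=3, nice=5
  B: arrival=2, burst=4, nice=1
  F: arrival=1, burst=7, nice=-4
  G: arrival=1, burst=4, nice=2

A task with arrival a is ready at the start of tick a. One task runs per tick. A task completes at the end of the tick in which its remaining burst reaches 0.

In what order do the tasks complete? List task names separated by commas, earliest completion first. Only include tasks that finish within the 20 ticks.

completion order = F, A, B, G

t=0: vr[A=0] → run A
t=1: vr[A=1024/335 F=1024/335 G=1024/335] → run A
t=2: vr[A=2048/335 B=1024/335 F=1024/335 G=1024/335] → run B
t=3: vr[A=2048/335 B=59136/13735 F=1024/335 G=1024/335] → run F
t=4: vr[A=2048/335 B=59136/13735 F=2904064/837835 G=1024/335] → run G
t=5: vr[A=2048/335 B=59136/13735 F=2904064/837835 G=202752/43885] → run F
t=6: vr[A=2048/335 B=59136/13735 F=3247104/837835 G=202752/43885] → run F
t=7: vr[A=2048/335 B=59136/13735 F=3590144/837835 G=202752/43885] → run F
t=8: vr[A=2048/335 B=59136/13735 F=3933184/837835 G=202752/43885] → run B
t=9: vr[A=2048/335 B=76288/13735 F=3933184/837835 G=202752/43885] → run G
t=10: vr[A=2048/335 B=76288/13735 F=3933184/837835 G=54272/8777] → run F
t=11: vr[A=2048/335 B=76288/13735 F=4276224/837835 G=54272/8777] → run F
t=12: vr[A=2048/335 B=76288/13735 F=4619264/837835 G=54272/8777] → run F
t=13: vr[A=2048/335 B=76288/13735 G=54272/8777] → run B
t=14: vr[A=2048/335 B=18688/2747 G=54272/8777] → run A
t=15: vr[B=18688/2747 G=54272/8777] → run G
t=16: vr[B=18688/2747 G=339968/43885] → run B
t=17: vr[G=339968/43885] → run G
t=18: (idle)
t=19: (idle)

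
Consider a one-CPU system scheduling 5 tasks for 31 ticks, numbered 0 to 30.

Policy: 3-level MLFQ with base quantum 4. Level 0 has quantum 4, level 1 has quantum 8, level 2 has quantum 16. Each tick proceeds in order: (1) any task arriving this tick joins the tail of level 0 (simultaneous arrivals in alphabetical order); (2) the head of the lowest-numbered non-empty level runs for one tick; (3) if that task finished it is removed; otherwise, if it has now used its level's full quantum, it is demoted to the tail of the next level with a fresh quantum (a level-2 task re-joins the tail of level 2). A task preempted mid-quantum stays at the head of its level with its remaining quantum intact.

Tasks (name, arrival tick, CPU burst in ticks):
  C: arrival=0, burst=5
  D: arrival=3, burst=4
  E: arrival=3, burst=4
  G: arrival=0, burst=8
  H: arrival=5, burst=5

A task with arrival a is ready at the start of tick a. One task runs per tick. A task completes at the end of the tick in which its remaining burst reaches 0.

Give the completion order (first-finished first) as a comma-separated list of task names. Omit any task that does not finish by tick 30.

t=0: L0/L1/L2 = CG/-/- → run C
t=1: L0/L1/L2 = CG/-/- → run C
t=2: L0/L1/L2 = CG/-/- → run C
t=3: L0/L1/L2 = CGDE/-/- → run C
t=4: L0/L1/L2 = GDE/C/- → run G
t=5: L0/L1/L2 = GDEH/C/- → run G
t=6: L0/L1/L2 = GDEH/C/- → run G
t=7: L0/L1/L2 = GDEH/C/- → run G
t=8: L0/L1/L2 = DEH/CG/- → run D
t=9: L0/L1/L2 = DEH/CG/- → run D
t=10: L0/L1/L2 = DEH/CG/- → run D
t=11: L0/L1/L2 = DEH/CG/- → run D
t=12: L0/L1/L2 = EH/CG/- → run E
t=13: L0/L1/L2 = EH/CG/- → run E
t=14: L0/L1/L2 = EH/CG/- → run E
t=15: L0/L1/L2 = EH/CG/- → run E
t=16: L0/L1/L2 = H/CG/- → run H
t=17: L0/L1/L2 = H/CG/- → run H
t=18: L0/L1/L2 = H/CG/- → run H
t=19: L0/L1/L2 = H/CG/- → run H
t=20: L0/L1/L2 = -/CGH/- → run C
t=21: L0/L1/L2 = -/GH/- → run G
t=22: L0/L1/L2 = -/GH/- → run G
t=23: L0/L1/L2 = -/GH/- → run G
t=24: L0/L1/L2 = -/GH/- → run G
t=25: L0/L1/L2 = -/H/- → run H
t=26: (idle)
t=27: (idle)
t=28: (idle)
t=29: (idle)
t=30: (idle)

completion order = D, E, C, G, H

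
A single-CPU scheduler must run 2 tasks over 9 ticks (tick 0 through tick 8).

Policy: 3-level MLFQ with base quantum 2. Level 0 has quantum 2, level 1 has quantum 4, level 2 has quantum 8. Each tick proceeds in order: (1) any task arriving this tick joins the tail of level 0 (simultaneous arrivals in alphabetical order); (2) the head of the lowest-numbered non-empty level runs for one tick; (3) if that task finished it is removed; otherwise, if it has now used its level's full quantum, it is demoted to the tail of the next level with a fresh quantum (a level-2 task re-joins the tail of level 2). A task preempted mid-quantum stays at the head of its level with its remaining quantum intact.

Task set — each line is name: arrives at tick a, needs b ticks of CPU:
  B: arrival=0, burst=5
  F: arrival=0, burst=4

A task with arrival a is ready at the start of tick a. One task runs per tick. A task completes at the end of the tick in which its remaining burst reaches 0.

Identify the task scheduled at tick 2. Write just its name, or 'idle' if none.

running at tick 2 = F

t=0: L0/L1/L2 = BF/-/- → run B
t=1: L0/L1/L2 = BF/-/- → run B
t=2: L0/L1/L2 = F/B/- → run F
t=3: L0/L1/L2 = F/B/- → run F
t=4: L0/L1/L2 = -/BF/- → run B
t=5: L0/L1/L2 = -/BF/- → run B
t=6: L0/L1/L2 = -/BF/- → run B
t=7: L0/L1/L2 = -/F/- → run F
t=8: L0/L1/L2 = -/F/- → run F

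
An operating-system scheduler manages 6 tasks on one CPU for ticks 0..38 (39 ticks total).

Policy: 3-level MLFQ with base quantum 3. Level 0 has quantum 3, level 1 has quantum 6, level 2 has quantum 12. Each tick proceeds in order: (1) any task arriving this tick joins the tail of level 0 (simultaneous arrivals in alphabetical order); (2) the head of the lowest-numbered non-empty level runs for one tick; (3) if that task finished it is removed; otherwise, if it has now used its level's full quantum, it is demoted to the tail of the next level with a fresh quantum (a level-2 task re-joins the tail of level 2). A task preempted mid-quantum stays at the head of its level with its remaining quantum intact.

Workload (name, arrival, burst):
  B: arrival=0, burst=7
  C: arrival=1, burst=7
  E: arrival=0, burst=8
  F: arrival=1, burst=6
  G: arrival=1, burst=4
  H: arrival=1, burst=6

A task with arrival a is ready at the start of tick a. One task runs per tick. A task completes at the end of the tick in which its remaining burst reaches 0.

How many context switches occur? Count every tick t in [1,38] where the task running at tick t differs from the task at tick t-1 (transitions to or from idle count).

context switches = 12

t=0: L0/L1/L2 = BE/-/- → run B
t=1: L0/L1/L2 = BECFGH/-/- → run B
t=2: L0/L1/L2 = BECFGH/-/- → run B
t=3: L0/L1/L2 = ECFGH/B/- → run E
t=4: L0/L1/L2 = ECFGH/B/- → run E
t=5: L0/L1/L2 = ECFGH/B/- → run E
t=6: L0/L1/L2 = CFGH/BE/- → run C
t=7: L0/L1/L2 = CFGH/BE/- → run C
t=8: L0/L1/L2 = CFGH/BE/- → run C
t=9: L0/L1/L2 = FGH/BEC/- → run F
t=10: L0/L1/L2 = FGH/BEC/- → run F
t=11: L0/L1/L2 = FGH/BEC/- → run F
t=12: L0/L1/L2 = GH/BECF/- → run G
t=13: L0/L1/L2 = GH/BECF/- → run G
t=14: L0/L1/L2 = GH/BECF/- → run G
t=15: L0/L1/L2 = H/BECFG/- → run H
t=16: L0/L1/L2 = H/BECFG/- → run H
t=17: L0/L1/L2 = H/BECFG/- → run H
t=18: L0/L1/L2 = -/BECFGH/- → run B
t=19: L0/L1/L2 = -/BECFGH/- → run B
t=20: L0/L1/L2 = -/BECFGH/- → run B
t=21: L0/L1/L2 = -/BECFGH/- → run B
t=22: L0/L1/L2 = -/ECFGH/- → run E
t=23: L0/L1/L2 = -/ECFGH/- → run E
t=24: L0/L1/L2 = -/ECFGH/- → run E
t=25: L0/L1/L2 = -/ECFGH/- → run E
t=26: L0/L1/L2 = -/ECFGH/- → run E
t=27: L0/L1/L2 = -/CFGH/- → run C
t=28: L0/L1/L2 = -/CFGH/- → run C
t=29: L0/L1/L2 = -/CFGH/- → run C
t=30: L0/L1/L2 = -/CFGH/- → run C
t=31: L0/L1/L2 = -/FGH/- → run F
t=32: L0/L1/L2 = -/FGH/- → run F
t=33: L0/L1/L2 = -/FGH/- → run F
t=34: L0/L1/L2 = -/GH/- → run G
t=35: L0/L1/L2 = -/H/- → run H
t=36: L0/L1/L2 = -/H/- → run H
t=37: L0/L1/L2 = -/H/- → run H
t=38: (idle)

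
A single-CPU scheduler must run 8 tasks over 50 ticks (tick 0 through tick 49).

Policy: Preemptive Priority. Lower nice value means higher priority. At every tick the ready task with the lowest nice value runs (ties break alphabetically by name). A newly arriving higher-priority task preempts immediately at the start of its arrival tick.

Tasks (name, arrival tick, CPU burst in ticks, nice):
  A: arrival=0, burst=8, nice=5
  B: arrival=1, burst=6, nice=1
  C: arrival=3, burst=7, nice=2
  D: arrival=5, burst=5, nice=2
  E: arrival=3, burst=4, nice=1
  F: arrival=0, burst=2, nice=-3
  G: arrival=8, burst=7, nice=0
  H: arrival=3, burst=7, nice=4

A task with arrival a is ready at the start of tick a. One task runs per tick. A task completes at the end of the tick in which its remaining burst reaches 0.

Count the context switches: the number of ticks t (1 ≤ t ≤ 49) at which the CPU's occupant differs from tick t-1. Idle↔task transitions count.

t=0: ready={A,F} → run F
t=1: ready={A,B,F} → run F
t=2: ready={A,B} → run B
t=3: ready={A,B,C,E,H} → run B
t=4: ready={A,B,C,E,H} → run B
t=5: ready={A,B,C,D,E,H} → run B
t=6: ready={A,B,C,D,E,H} → run B
t=7: ready={A,B,C,D,E,H} → run B
t=8: ready={A,C,D,E,G,H} → run G
t=9: ready={A,C,D,E,G,H} → run G
t=10: ready={A,C,D,E,G,H} → run G
t=11: ready={A,C,D,E,G,H} → run G
t=12: ready={A,C,D,E,G,H} → run G
t=13: ready={A,C,D,E,G,H} → run G
t=14: ready={A,C,D,E,G,H} → run G
t=15: ready={A,C,D,E,H} → run E
t=16: ready={A,C,D,E,H} → run E
t=17: ready={A,C,D,E,H} → run E
t=18: ready={A,C,D,E,H} → run E
t=19: ready={A,C,D,H} → run C
t=20: ready={A,C,D,H} → run C
t=21: ready={A,C,D,H} → run C
t=22: ready={A,C,D,H} → run C
t=23: ready={A,C,D,H} → run C
t=24: ready={A,C,D,H} → run C
t=25: ready={A,C,D,H} → run C
t=26: ready={A,D,H} → run D
t=27: ready={A,D,H} → run D
t=28: ready={A,D,H} → run D
t=29: ready={A,D,H} → run D
t=30: ready={A,D,H} → run D
t=31: ready={A,H} → run H
t=32: ready={A,H} → run H
t=33: ready={A,H} → run H
t=34: ready={A,H} → run H
t=35: ready={A,H} → run H
t=36: ready={A,H} → run H
t=37: ready={A,H} → run H
t=38: ready={A} → run A
t=39: ready={A} → run A
t=40: ready={A} → run A
t=41: ready={A} → run A
t=42: ready={A} → run A
t=43: ready={A} → run A
t=44: ready={A} → run A
t=45: ready={A} → run A
t=46: (idle)
t=47: (idle)
t=48: (idle)
t=49: (idle)

context switches = 8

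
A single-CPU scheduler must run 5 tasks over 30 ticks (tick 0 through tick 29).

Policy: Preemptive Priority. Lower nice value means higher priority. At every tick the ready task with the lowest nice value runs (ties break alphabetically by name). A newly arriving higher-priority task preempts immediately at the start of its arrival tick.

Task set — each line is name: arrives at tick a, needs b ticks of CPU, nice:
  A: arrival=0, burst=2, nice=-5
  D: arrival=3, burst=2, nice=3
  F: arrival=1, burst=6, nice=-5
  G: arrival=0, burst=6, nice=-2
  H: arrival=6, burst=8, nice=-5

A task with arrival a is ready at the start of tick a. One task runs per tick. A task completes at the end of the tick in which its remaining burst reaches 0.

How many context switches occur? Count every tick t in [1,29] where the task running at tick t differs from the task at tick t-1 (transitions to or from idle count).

context switches = 5

t=0: ready={A,G} → run A
t=1: ready={A,F,G} → run A
t=2: ready={F,G} → run F
t=3: ready={D,F,G} → run F
t=4: ready={D,F,G} → run F
t=5: ready={D,F,G} → run F
t=6: ready={D,F,G,H} → run F
t=7: ready={D,F,G,H} → run F
t=8: ready={D,G,H} → run H
t=9: ready={D,G,H} → run H
t=10: ready={D,G,H} → run H
t=11: ready={D,G,H} → run H
t=12: ready={D,G,H} → run H
t=13: ready={D,G,H} → run H
t=14: ready={D,G,H} → run H
t=15: ready={D,G,H} → run H
t=16: ready={D,G} → run G
t=17: ready={D,G} → run G
t=18: ready={D,G} → run G
t=19: ready={D,G} → run G
t=20: ready={D,G} → run G
t=21: ready={D,G} → run G
t=22: ready={D} → run D
t=23: ready={D} → run D
t=24: (idle)
t=25: (idle)
t=26: (idle)
t=27: (idle)
t=28: (idle)
t=29: (idle)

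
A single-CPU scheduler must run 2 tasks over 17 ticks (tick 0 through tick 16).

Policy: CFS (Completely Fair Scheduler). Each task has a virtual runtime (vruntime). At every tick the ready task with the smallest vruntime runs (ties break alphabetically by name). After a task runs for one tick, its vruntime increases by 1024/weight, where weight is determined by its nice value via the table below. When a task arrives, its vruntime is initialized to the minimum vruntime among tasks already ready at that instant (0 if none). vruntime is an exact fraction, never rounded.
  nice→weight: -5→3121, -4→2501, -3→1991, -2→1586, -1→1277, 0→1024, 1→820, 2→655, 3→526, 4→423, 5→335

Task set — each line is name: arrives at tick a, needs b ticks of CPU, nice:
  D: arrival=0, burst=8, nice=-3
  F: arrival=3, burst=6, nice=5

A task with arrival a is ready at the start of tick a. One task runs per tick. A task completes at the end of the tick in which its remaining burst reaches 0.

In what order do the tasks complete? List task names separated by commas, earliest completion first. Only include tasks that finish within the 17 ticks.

t=0: vr[D=0] → run D
t=1: vr[D=1024/1991] → run D
t=2: vr[D=2048/1991] → run D
t=3: vr[D=3072/1991 F=3072/1991] → run D
t=4: vr[D=4096/1991 F=3072/1991] → run F
t=5: vr[D=4096/1991 F=3067904/666985] → run D
t=6: vr[D=5120/1991 F=3067904/666985] → run D
t=7: vr[D=6144/1991 F=3067904/666985] → run D
t=8: vr[D=7168/1991 F=3067904/666985] → run D
t=9: vr[F=3067904/666985] → run F
t=10: vr[F=5106688/666985] → run F
t=11: vr[F=7145472/666985] → run F
t=12: vr[F=9184256/666985] → run F
t=13: vr[F=2244608/133397] → run F
t=14: (idle)
t=15: (idle)
t=16: (idle)

completion order = D, F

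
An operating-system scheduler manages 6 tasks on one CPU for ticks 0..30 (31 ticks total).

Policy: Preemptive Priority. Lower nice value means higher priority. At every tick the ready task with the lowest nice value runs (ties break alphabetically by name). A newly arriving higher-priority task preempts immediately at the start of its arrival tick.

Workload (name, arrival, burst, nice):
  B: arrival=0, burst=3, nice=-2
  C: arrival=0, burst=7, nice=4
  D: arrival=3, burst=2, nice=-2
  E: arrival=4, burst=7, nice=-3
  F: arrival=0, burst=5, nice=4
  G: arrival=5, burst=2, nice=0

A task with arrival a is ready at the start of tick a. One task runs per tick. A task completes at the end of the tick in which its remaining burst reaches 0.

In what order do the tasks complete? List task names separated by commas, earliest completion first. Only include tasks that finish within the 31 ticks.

t=0: ready={B,C,F} → run B
t=1: ready={B,C,F} → run B
t=2: ready={B,C,F} → run B
t=3: ready={C,D,F} → run D
t=4: ready={C,D,E,F} → run E
t=5: ready={C,D,E,F,G} → run E
t=6: ready={C,D,E,F,G} → run E
t=7: ready={C,D,E,F,G} → run E
t=8: ready={C,D,E,F,G} → run E
t=9: ready={C,D,E,F,G} → run E
t=10: ready={C,D,E,F,G} → run E
t=11: ready={C,D,F,G} → run D
t=12: ready={C,F,G} → run G
t=13: ready={C,F,G} → run G
t=14: ready={C,F} → run C
t=15: ready={C,F} → run C
t=16: ready={C,F} → run C
t=17: ready={C,F} → run C
t=18: ready={C,F} → run C
t=19: ready={C,F} → run C
t=20: ready={C,F} → run C
t=21: ready={F} → run F
t=22: ready={F} → run F
t=23: ready={F} → run F
t=24: ready={F} → run F
t=25: ready={F} → run F
t=26: (idle)
t=27: (idle)
t=28: (idle)
t=29: (idle)
t=30: (idle)

completion order = B, E, D, G, C, F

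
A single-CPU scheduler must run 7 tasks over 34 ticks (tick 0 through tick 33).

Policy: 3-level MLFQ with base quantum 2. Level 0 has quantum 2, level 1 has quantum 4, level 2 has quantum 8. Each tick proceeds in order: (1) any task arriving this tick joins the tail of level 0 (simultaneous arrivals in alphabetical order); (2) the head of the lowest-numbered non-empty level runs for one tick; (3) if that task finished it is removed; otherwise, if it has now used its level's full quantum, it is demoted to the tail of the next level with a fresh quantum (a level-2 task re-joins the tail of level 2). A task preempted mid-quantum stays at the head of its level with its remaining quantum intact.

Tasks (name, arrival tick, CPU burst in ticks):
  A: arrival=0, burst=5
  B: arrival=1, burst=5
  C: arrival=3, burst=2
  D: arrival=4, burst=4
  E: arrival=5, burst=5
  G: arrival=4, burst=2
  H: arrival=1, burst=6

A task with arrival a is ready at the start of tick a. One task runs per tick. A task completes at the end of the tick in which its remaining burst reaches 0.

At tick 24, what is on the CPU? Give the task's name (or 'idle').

running at tick 24 = D

t=0: L0/L1/L2 = A/-/- → run A
t=1: L0/L1/L2 = ABH/-/- → run A
t=2: L0/L1/L2 = BH/A/- → run B
t=3: L0/L1/L2 = BHC/A/- → run B
t=4: L0/L1/L2 = HCDG/AB/- → run H
t=5: L0/L1/L2 = HCDGE/AB/- → run H
t=6: L0/L1/L2 = CDGE/ABH/- → run C
t=7: L0/L1/L2 = CDGE/ABH/- → run C
t=8: L0/L1/L2 = DGE/ABH/- → run D
t=9: L0/L1/L2 = DGE/ABH/- → run D
t=10: L0/L1/L2 = GE/ABHD/- → run G
t=11: L0/L1/L2 = GE/ABHD/- → run G
t=12: L0/L1/L2 = E/ABHD/- → run E
t=13: L0/L1/L2 = E/ABHD/- → run E
t=14: L0/L1/L2 = -/ABHDE/- → run A
t=15: L0/L1/L2 = -/ABHDE/- → run A
t=16: L0/L1/L2 = -/ABHDE/- → run A
t=17: L0/L1/L2 = -/BHDE/- → run B
t=18: L0/L1/L2 = -/BHDE/- → run B
t=19: L0/L1/L2 = -/BHDE/- → run B
t=20: L0/L1/L2 = -/HDE/- → run H
t=21: L0/L1/L2 = -/HDE/- → run H
t=22: L0/L1/L2 = -/HDE/- → run H
t=23: L0/L1/L2 = -/HDE/- → run H
t=24: L0/L1/L2 = -/DE/- → run D
t=25: L0/L1/L2 = -/DE/- → run D
t=26: L0/L1/L2 = -/E/- → run E
t=27: L0/L1/L2 = -/E/- → run E
t=28: L0/L1/L2 = -/E/- → run E
t=29: (idle)
t=30: (idle)
t=31: (idle)
t=32: (idle)
t=33: (idle)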